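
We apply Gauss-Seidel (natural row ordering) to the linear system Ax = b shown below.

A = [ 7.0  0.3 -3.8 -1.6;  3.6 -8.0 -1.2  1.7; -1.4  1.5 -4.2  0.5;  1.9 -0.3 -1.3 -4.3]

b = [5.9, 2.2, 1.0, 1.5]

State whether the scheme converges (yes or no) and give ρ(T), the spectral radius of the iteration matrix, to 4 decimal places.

yes, ρ = 0.2757

Split A = D + L + U, D = diag(7, -8, -4.2, -4.3).
GS T = -(D+L)⁻¹U: row 0 first, T[0,1] = -(0.3)/(7) = -0.0429; later rows by forward substitution.
  T[0,:] = [+0.0000  -0.0429  +0.5429  +0.2286]
  T[1,:] = [+0.0000  -0.0193  +0.0943  +0.3154]
  T[2,:] = [+0.0000  +0.0074  -0.1473  +0.1555]
  T[3,:] = [+0.0000  -0.0198  +0.2778  +0.0320]
moduli |λ_i(T)| = 0.2757, 0.1493, 0.0082, 0.0000.
spectral radius ρ = 0.2757; 0.2757 < 1 ⇒ converges.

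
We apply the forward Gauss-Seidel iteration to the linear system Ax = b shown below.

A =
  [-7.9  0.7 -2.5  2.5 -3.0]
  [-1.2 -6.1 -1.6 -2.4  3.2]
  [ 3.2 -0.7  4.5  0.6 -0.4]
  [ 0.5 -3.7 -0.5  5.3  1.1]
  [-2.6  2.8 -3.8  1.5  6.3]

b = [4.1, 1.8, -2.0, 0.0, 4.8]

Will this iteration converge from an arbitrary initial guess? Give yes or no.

Split A = D + L + U, D = diag(-7.9, -6.1, 4.5, 5.3, 6.3).
GS T = -(D+L)⁻¹U: row 0 first, T[0,1] = -(0.7)/(-7.9) = +0.0886; later rows by forward substitution.
  T[0,:] = [+0.0000 +0.0886 -0.3165 +0.3165 -0.3797]
  T[1,:] = [+0.0000 -0.0174 -0.2000 -0.4557 +0.5993]
  T[2,:] = [+0.0000 -0.0657 +0.1939 -0.4293 +0.4522]
  T[3,:] = [+0.0000 -0.0267 -0.0915 -0.3885 +0.2893]
  T[4,:] = [+0.0000 +0.0110 +0.0971 +0.1667 -0.2192]
|eigenvalues of T|: 0.6810, 0.3066, 0.0740, 0.0172, 0.0000.
ρ(T) = max|λ| = 0.6810; 0.6810 < 1, so it converges for any x₀.

yes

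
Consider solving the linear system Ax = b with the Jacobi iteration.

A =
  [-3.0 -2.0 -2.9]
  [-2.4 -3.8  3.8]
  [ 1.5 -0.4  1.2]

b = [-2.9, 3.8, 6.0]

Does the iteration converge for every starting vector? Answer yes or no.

no

Let D = diag(-3, -3.8, 1.2); L, U the strict triangles.
Jacobi: T = -D⁻¹(L+U), T[0,2] = -(-2.9)/(-3) = -0.9667; T[0,0] = 0.
  T[0,:] = [+0.0000  -0.6667  -0.9667]
  T[1,:] = [-0.6316  +0.0000  +1.0000]
  T[2,:] = [-1.2500  +0.3333  +0.0000]
|λ(T)| sorted: 1.6140, 0.9013, 0.7127.
ρ = 1.6140; 1.6140 > 1, so it fails to converge.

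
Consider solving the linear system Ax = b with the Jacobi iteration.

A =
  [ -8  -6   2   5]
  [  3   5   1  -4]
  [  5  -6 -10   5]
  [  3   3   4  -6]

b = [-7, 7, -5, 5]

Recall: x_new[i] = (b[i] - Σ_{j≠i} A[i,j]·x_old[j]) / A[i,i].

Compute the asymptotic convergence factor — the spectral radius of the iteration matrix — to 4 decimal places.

1.3587

Write A = D+L+U with D = diag(-8, 5, -10, -6).
Jacobi: T = -D⁻¹(L+U), T[2,0] = -(5)/(-10) = +0.5000; T[2,2] = 0.
  T[0,:] = [+0.0000, -0.7500, +0.2500, +0.6250]
  T[1,:] = [-0.6000, +0.0000, -0.2000, +0.8000]
  T[2,:] = [+0.5000, -0.6000, +0.0000, +0.5000]
  T[3,:] = [+0.5000, +0.5000, +0.6667, +0.0000]
eigenvalue magnitudes: 1.3587, 0.8656, 0.8656, 0.3721.
ρ(T) = max|λ| = 1.3587; 1.3587 > 1, so it fails to converge.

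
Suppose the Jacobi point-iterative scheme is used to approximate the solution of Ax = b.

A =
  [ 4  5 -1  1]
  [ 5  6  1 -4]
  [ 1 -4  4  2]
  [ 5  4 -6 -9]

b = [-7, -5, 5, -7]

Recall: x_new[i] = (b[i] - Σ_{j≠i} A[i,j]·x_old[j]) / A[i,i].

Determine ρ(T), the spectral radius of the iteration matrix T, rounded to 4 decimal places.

1.3599

Write A = D+L+U with D = diag(4, 6, 4, -9).
Jacobi T = -D⁻¹(L+U): T[2,3] = -(2)/(4) = -0.5000; T[2,2] = 0.
  T[0,:] = [+0.0000  -1.2500  +0.2500  -0.2500]
  T[1,:] = [-0.8333  +0.0000  -0.1667  +0.6667]
  T[2,:] = [-0.2500  +1.0000  +0.0000  -0.5000]
  T[3,:] = [+0.5556  +0.4444  -0.6667  +0.0000]
|λ(T)| sorted: 1.3599, 1.0730, 1.0730, 0.3534.
ρ = 1.3599; 1.3599 > 1 ⇒ diverges.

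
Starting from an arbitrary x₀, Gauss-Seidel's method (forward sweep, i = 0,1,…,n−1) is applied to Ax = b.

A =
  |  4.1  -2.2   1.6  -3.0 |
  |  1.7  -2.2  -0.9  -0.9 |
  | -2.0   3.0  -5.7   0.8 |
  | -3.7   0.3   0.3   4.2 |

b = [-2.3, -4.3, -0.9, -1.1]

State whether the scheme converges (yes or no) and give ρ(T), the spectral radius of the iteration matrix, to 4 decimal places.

yes, ρ = 0.8250

A = D + L + U where D = diag(4.1, -2.2, -5.7, 4.2).
T_GS = -(D+L)⁻¹U: row 0 first, T[0,3] = -(-3)/(4.1) = +0.7317; later rows by forward substitution.
  T[0,:] = [+0.0000, +0.5366, -0.3902, +0.7317]
  T[1,:] = [+0.0000, +0.4146, -0.7106, +0.1563]
  T[2,:] = [+0.0000, +0.0300, -0.2371, -0.0341]
  T[3,:] = [+0.0000, +0.4409, -0.2761, +0.6359]
|eigenvalues of T|: 0.8250, 0.1873, 0.1757, 0.0000.
spectral radius ρ = 0.8250; 0.8250 < 1, so it converges for any x₀.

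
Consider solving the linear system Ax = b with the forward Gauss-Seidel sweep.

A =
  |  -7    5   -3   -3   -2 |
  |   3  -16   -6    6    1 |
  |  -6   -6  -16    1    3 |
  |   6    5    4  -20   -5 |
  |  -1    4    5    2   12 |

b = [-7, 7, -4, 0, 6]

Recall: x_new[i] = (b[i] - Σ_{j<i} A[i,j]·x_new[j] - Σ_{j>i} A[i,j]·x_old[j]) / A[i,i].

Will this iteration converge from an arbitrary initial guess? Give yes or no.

A = D + L + U where D = diag(-7, -16, -16, -20, 12).
Gauss-Seidel: T = -(D+L)⁻¹U, row 0 first, T[0,1] = -(5)/(-7) = +0.7143; later rows by forward substitution.
  T[0,:] = [+0.0000 +0.7143 -0.4286 -0.4286 -0.2857]
  T[1,:] = [+0.0000 +0.1339 -0.4554 +0.2946 +0.0089]
  T[2,:] = [+0.0000 -0.3181 +0.3315 +0.1127 +0.2913]
  T[3,:] = [+0.0000 +0.1842 -0.1761 -0.0324 -0.2752]
  T[4,:] = [+0.0000 +0.1167 +0.0073 -0.1755 -0.1023]
moduli |λ_i(T)| = 0.6434, 0.4213, 0.0952, 0.0135, 0.0000.
ρ(T) = max|λ| = 0.6434; 0.6434 < 1, so it converges for any x₀.

yes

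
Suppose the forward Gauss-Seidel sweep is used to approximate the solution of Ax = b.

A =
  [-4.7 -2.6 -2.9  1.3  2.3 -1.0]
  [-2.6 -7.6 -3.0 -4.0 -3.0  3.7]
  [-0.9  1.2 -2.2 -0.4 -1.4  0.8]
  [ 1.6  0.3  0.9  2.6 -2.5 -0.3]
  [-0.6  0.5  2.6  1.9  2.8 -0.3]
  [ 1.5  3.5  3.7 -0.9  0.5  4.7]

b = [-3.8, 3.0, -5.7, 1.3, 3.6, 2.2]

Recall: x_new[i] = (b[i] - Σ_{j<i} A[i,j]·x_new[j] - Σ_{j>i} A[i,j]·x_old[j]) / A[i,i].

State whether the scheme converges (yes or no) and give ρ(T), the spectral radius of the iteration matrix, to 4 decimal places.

no, ρ = 1.1318

A = D + L + U where D = diag(-4.7, -7.6, -2.2, 2.6, 2.8, 4.7).
GS T = -(D+L)⁻¹U: row 0 first, T[0,4] = -(2.3)/(-4.7) = +0.4894; later rows by forward substitution.
  T[0,:] = [+0.0000, -0.5532, -0.6170, +0.2766, +0.4894, -0.2128]
  T[1,:] = [+0.0000, +0.1892, -0.1837, -0.6209, -0.5622, +0.5596]
  T[2,:] = [+0.0000, +0.3295, +0.1522, -0.6337, -1.1432, +0.7559]
  T[3,:] = [+0.0000, +0.2045, +0.3482, +0.1208, +1.1210, -0.0799]
  T[4,:] = [+0.0000, -0.5971, -0.4771, +0.6766, +0.5061, -0.6861]
  T[5,:] = [+0.0000, -0.1211, +0.3313, +0.8241, +1.3232, -0.8863]
|roots of det(T-λI)|: 1.1318, 0.7099, 0.4530, 0.0599, 0.0599, 0.0000.
ρ = 1.1318; 1.1318 > 1, so it fails to converge.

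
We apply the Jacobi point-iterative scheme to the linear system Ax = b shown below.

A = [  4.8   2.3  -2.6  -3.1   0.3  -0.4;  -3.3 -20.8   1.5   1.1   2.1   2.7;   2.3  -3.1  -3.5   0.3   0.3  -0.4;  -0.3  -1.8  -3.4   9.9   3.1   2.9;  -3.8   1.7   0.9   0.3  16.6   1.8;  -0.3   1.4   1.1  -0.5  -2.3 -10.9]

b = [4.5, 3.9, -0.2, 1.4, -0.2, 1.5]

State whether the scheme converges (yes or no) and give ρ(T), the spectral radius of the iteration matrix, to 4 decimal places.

A = D + L + U where D = diag(4.8, -20.8, -3.5, 9.9, 16.6, -10.9).
T_J = -D⁻¹(L+U): T[2,4] = -(0.3)/(-3.5) = +0.0857; T[2,2] = 0.
  T[0,:] = [+0.0000, -0.4792, +0.5417, +0.6458, -0.0625, +0.0833]
  T[1,:] = [-0.1587, +0.0000, +0.0721, +0.0529, +0.1010, +0.1298]
  T[2,:] = [+0.6571, -0.8857, +0.0000, +0.0857, +0.0857, -0.1143]
  T[3,:] = [+0.0303, +0.1818, +0.3434, +0.0000, -0.3131, -0.2929]
  T[4,:] = [+0.2289, -0.1024, -0.0542, -0.0181, +0.0000, -0.1084]
  T[5,:] = [-0.0275, +0.1284, +0.1009, -0.0459, -0.2110, +0.0000]
eigenvalue magnitudes: 0.7790, 0.5751, 0.3194, 0.3194, 0.0860, 0.0860.
ρ = 0.7790; 0.7790 < 1: convergent.

yes, ρ = 0.7790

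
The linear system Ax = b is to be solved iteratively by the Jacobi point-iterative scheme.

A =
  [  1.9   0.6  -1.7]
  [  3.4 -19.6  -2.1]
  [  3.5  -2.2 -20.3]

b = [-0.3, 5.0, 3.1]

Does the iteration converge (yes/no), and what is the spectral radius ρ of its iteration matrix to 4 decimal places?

Write A = D+L+U with D = diag(1.9, -19.6, -20.3).
T_J = -D⁻¹(L+U): T[0,2] = -(-1.7)/(1.9) = +0.8947; T[0,0] = 0.
  T[0,:] = [+0.0000  -0.3158  +0.8947]
  T[1,:] = [+0.1735  +0.0000  -0.1071]
  T[2,:] = [+0.1724  -0.1084  +0.0000]
|eigenvalues of T|: 0.3747, 0.2634, 0.1113.
ρ(T) = max|λ| = 0.3747; 0.3747 < 1: convergent.

yes, ρ = 0.3747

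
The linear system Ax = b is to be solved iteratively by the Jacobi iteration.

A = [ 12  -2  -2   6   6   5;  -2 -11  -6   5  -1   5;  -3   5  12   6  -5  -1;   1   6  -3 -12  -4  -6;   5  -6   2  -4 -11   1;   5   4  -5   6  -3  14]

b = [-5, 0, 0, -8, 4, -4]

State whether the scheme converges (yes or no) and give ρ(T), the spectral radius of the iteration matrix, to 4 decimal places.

Diagonal D = diag(12, -11, 12, -12, -11, 14); L, U strict lower/upper.
T_J = -D⁻¹(L+U): T[3,5] = -(-6)/(-12) = -0.5000; T[3,3] = 0.
  T[0,:] = [+0.0000 +0.1667 +0.1667 -0.5000 -0.5000 -0.4167]
  T[1,:] = [-0.1818 +0.0000 -0.5455 +0.4545 -0.0909 +0.4545]
  T[2,:] = [+0.2500 -0.4167 +0.0000 -0.5000 +0.4167 +0.0833]
  T[3,:] = [+0.0833 +0.5000 -0.2500 +0.0000 -0.3333 -0.5000]
  T[4,:] = [+0.4545 -0.5455 +0.1818 -0.3636 +0.0000 +0.0909]
  T[5,:] = [-0.3571 -0.2857 +0.3571 -0.4286 +0.2143 +0.0000]
eigenvalue magnitudes: 1.1635, 0.5399, 0.4219, 0.4219, 0.3454, 0.3454.
ρ(T) = max|λ| = 1.1635; 1.1635 > 1, so it fails to converge.

no, ρ = 1.1635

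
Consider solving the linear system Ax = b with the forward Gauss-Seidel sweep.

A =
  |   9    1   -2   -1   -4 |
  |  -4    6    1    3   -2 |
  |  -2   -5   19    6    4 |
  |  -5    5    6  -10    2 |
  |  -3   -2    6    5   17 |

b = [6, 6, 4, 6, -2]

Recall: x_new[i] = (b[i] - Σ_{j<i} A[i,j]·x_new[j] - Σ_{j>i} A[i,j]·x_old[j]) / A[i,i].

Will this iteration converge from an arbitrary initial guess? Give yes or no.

yes

Split A = D + L + U, D = diag(9, 6, 19, -10, 17).
Gauss-Seidel: T = -(D+L)⁻¹U, row 0 first, T[0,2] = -(-2)/(9) = +0.2222; later rows by forward substitution.
  T[0,:] = [+0.0000  -0.1111  +0.2222  +0.1111  +0.4444]
  T[1,:] = [+0.0000  -0.0741  -0.0185  -0.4259  +0.6296]
  T[2,:] = [+0.0000  -0.0312  +0.0185  -0.4162  +0.0019]
  T[3,:] = [+0.0000  -0.0002  -0.1093  -0.5182  +0.2938]
  T[4,:] = [+0.0000  -0.0173  +0.0626  +0.2688  +0.0654]
|λ(T)| sorted: 0.6984, 0.1144, 0.1144, 0.0226, 0.0000.
ρ = 0.6984; 0.6984 < 1: convergent.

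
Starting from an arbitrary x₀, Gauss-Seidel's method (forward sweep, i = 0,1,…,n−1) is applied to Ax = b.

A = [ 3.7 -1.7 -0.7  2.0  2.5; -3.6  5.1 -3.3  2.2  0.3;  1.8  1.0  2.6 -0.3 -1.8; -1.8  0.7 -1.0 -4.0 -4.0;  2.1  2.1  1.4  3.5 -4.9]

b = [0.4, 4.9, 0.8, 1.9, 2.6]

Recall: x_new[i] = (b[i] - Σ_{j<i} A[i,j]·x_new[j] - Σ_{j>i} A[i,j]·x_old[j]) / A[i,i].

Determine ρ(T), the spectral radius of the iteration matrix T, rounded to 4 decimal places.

1.6359

Let D = diag(3.7, 5.1, 2.6, -4, -4.9); L, U the strict triangles.
Gauss-Seidel: T = -(D+L)⁻¹U, row 0 first, T[0,2] = -(-0.7)/(3.7) = +0.1892; later rows by forward substitution.
  T[0,:] = [+0.0000  +0.4595  +0.1892  -0.5405  -0.6757]
  T[1,:] = [+0.0000  +0.3243  +0.7806  -0.8129  -0.5358]
  T[2,:] = [+0.0000  -0.4428  -0.4312  +0.8023  +1.3661]
  T[3,:] = [+0.0000  -0.0393  +0.1593  -0.0996  -1.1312]
  T[4,:] = [+0.0000  +0.1813  +0.4062  -0.4220  -0.9369]
|λ(T)| sorted: 1.6359, 0.3914, 0.3914, 0.0587, 0.0000.
ρ = 1.6359; 1.6359 > 1 ⇒ diverges.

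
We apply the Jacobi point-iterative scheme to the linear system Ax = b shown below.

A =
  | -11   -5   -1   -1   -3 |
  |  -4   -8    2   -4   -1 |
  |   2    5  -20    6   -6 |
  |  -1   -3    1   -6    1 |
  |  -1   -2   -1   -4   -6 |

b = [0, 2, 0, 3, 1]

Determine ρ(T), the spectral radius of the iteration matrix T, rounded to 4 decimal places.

0.8906

Split A = D + L + U, D = diag(-11, -8, -20, -6, -6).
Jacobi T = -D⁻¹(L+U): T[3,4] = -(1)/(-6) = +0.1667; T[3,3] = 0.
  T[0,:] = [+0.0000  -0.4545  -0.0909  -0.0909  -0.2727]
  T[1,:] = [-0.5000  +0.0000  +0.2500  -0.5000  -0.1250]
  T[2,:] = [+0.1000  +0.2500  +0.0000  +0.3000  -0.3000]
  T[3,:] = [-0.1667  -0.5000  +0.1667  +0.0000  +0.1667]
  T[4,:] = [-0.1667  -0.3333  -0.1667  -0.6667  +0.0000]
|λ(T)| sorted: 0.8906, 0.5984, 0.2695, 0.1104, 0.0876.
ρ(T) = max|λ| = 0.8906; 0.8906 < 1: convergent.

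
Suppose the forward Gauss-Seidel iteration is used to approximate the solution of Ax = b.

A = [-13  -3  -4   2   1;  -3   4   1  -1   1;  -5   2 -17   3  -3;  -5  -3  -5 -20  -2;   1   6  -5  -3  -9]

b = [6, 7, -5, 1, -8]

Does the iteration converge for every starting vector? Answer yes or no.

Diagonal D = diag(-13, 4, -17, -20, -9); L, U strict lower/upper.
GS T = -(D+L)⁻¹U: row 0 first, T[0,2] = -(-4)/(-13) = -0.3077; later rows by forward substitution.
  T[0,:] = [+0.0000 -0.2308 -0.3077 +0.1538 +0.0769]
  T[1,:] = [+0.0000 -0.1731 -0.4808 +0.3654 -0.1923]
  T[2,:] = [+0.0000 +0.0475 +0.0339 +0.1742 -0.2217]
  T[3,:] = [+0.0000 +0.0718 +0.1406 -0.1368 -0.0350]
  T[4,:] = [+0.0000 -0.1913 -0.4204 +0.2095 +0.0152]
eigenvalue magnitudes: 0.5080, 0.2984, 0.0630, 0.0118, 0.0000.
spectral radius ρ = 0.5080; 0.5080 < 1, so it converges for any x₀.

yes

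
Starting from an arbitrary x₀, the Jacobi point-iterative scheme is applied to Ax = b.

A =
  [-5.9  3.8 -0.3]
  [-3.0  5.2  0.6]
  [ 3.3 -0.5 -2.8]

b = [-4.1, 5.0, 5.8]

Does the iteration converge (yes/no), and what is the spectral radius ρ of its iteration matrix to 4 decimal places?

Let D = diag(-5.9, 5.2, -2.8); L, U the strict triangles.
Jacobi: T = -D⁻¹(L+U), T[1,2] = -(0.6)/(5.2) = -0.1154; T[1,1] = 0.
  T[0,:] = [+0.0000, +0.6441, -0.0508]
  T[1,:] = [+0.5769, +0.0000, -0.1154]
  T[2,:] = [+1.1786, -0.1786, +0.0000]
|roots of det(T-λI)|: 0.6741, 0.3495, 0.3495.
ρ(T) = max|λ| = 0.6741; 0.6741 < 1 ⇒ converges.

yes, ρ = 0.6741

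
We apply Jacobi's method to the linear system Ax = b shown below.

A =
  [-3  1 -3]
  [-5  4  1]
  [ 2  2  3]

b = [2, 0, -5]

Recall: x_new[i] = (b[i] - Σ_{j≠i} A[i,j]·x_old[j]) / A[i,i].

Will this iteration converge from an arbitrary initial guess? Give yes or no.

no

A = D + L + U where D = diag(-3, 4, 3).
Jacobi: T = -D⁻¹(L+U), T[0,1] = -(1)/(-3) = +0.3333; T[0,0] = 0.
  T[0,:] = [+0.0000, +0.3333, -1.0000]
  T[1,:] = [+1.2500, +0.0000, -0.2500]
  T[2,:] = [-0.6667, -0.6667, +0.0000]
eigenvalue magnitudes: 1.3768, 0.8035, 0.8035.
ρ(T) = max|λ| = 1.3768; 1.3768 > 1: divergent.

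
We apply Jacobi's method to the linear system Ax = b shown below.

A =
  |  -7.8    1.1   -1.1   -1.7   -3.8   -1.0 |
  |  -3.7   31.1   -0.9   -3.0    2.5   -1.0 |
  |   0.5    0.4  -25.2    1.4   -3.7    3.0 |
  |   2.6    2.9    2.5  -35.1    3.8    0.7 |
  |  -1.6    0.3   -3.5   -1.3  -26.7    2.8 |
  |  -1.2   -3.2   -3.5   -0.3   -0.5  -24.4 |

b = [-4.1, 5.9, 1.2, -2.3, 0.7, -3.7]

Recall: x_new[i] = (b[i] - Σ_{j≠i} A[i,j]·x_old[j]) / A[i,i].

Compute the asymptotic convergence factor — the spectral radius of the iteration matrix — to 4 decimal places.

Split A = D + L + U, D = diag(-7.8, 31.1, -25.2, -35.1, -26.7, -24.4).
T_J = -D⁻¹(L+U): T[2,0] = -(0.5)/(-25.2) = +0.0198; T[2,2] = 0.
  T[0,:] = [+0.0000 +0.1410 -0.1410 -0.2179 -0.4872 -0.1282]
  T[1,:] = [+0.1190 +0.0000 +0.0289 +0.0965 -0.0804 +0.0322]
  T[2,:] = [+0.0198 +0.0159 +0.0000 +0.0556 -0.1468 +0.1190]
  T[3,:] = [+0.0741 +0.0826 +0.0712 +0.0000 +0.1083 +0.0199]
  T[4,:] = [-0.0599 +0.0112 -0.1311 -0.0487 +0.0000 +0.1049]
  T[5,:] = [-0.0492 -0.1311 -0.1434 -0.0123 -0.0205 +0.0000]
|eigenvalues of T|: 0.2959, 0.1636, 0.1636, 0.1451, 0.1451, 0.0411.
ρ(T) = max|λ| = 0.2959; 0.2959 < 1: convergent.

0.2959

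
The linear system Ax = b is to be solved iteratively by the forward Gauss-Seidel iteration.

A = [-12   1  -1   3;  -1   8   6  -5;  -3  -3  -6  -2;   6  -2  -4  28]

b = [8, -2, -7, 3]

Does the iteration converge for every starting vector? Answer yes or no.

Write A = D+L+U with D = diag(-12, 8, -6, 28).
T_GS = -(D+L)⁻¹U: row 0 first, T[0,1] = -(1)/(-12) = +0.0833; later rows by forward substitution.
  T[0,:] = [+0.0000 +0.0833 -0.0833 +0.2500]
  T[1,:] = [+0.0000 +0.0104 -0.7604 +0.6562]
  T[2,:] = [+0.0000 -0.0469 +0.4219 -0.7865]
  T[3,:] = [+0.0000 -0.0238 +0.0238 -0.1190]
|roots of det(T-λI)|: 0.4054, 0.1607, 0.0685, 0.0000.
spectral radius ρ = 0.4054; 0.4054 < 1 ⇒ converges.

yes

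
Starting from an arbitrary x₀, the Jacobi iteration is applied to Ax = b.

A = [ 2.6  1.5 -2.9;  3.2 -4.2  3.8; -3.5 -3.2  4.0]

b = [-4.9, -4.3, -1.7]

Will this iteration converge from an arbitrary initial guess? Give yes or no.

A = D + L + U where D = diag(2.6, -4.2, 4).
T_J = -D⁻¹(L+U): T[1,0] = -(3.2)/(-4.2) = +0.7619; T[1,1] = 0.
  T[0,:] = [+0.0000 -0.5769 +1.1154]
  T[1,:] = [+0.7619 +0.0000 +0.9048]
  T[2,:] = [+0.8750 +0.8000 +0.0000]
moduli |λ_i(T)| = 1.2024, 1.0206, 0.1818.
spectral radius ρ = 1.2024; 1.2024 > 1 ⇒ diverges.

no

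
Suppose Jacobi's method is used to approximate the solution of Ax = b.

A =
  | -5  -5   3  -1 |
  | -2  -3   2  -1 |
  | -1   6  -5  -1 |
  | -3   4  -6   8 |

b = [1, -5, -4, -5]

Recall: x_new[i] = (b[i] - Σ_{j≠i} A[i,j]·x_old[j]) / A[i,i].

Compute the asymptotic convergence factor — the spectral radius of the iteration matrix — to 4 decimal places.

A = D + L + U where D = diag(-5, -3, -5, 8).
T_J = -D⁻¹(L+U): T[2,1] = -(6)/(-5) = +1.2000; T[2,2] = 0.
  T[0,:] = [+0.0000, -1.0000, +0.6000, -0.2000]
  T[1,:] = [-0.6667, +0.0000, +0.6667, -0.3333]
  T[2,:] = [-0.2000, +1.2000, +0.0000, -0.2000]
  T[3,:] = [+0.3750, -0.5000, +0.7500, +0.0000]
moduli |λ_i(T)| = 1.3337, 0.9467, 0.3522, 0.3522.
ρ = 1.3337; 1.3337 > 1, so it fails to converge.

1.3337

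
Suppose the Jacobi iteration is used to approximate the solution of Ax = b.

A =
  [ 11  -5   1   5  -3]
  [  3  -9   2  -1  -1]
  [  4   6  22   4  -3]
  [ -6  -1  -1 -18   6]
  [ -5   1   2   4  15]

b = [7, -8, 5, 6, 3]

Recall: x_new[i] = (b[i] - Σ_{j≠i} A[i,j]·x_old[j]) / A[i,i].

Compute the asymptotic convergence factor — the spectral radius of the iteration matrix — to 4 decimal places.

Write A = D+L+U with D = diag(11, -9, 22, -18, 15).
T_J = -D⁻¹(L+U): T[0,3] = -(5)/(11) = -0.4545; T[0,0] = 0.
  T[0,:] = [+0.0000, +0.4545, -0.0909, -0.4545, +0.2727]
  T[1,:] = [+0.3333, +0.0000, +0.2222, -0.1111, -0.1111]
  T[2,:] = [-0.1818, -0.2727, +0.0000, -0.1818, +0.1364]
  T[3,:] = [-0.3333, -0.0556, -0.0556, +0.0000, +0.3333]
  T[4,:] = [+0.3333, -0.0667, -0.1333, -0.2667, +0.0000]
|λ(T)| sorted: 0.6369, 0.4910, 0.2924, 0.2924, 0.2256.
ρ(T) = max|λ| = 0.6369; 0.6369 < 1, so it converges for any x₀.

0.6369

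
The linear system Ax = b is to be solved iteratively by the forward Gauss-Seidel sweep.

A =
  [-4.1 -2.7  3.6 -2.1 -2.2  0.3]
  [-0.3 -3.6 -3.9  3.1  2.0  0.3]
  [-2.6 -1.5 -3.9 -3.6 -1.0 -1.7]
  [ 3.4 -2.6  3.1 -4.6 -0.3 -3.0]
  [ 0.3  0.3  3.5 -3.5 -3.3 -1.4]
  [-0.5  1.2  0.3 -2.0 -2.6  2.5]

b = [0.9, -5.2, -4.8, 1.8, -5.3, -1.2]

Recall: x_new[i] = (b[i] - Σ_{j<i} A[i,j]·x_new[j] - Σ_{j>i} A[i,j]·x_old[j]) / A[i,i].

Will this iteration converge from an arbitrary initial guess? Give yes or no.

Let D = diag(-4.1, -3.6, -3.9, -4.6, -3.3, 2.5); L, U the strict triangles.
T_GS = -(D+L)⁻¹U: row 0 first, T[0,5] = -(0.3)/(-4.1) = +0.0732; later rows by forward substitution.
  T[0,:] = [+0.0000, -0.6585, +0.8780, -0.5122, -0.5366, +0.0732]
  T[1,:] = [+0.0000, +0.0549, -1.1565, +0.9038, +0.6003, +0.0772]
  T[2,:] = [+0.0000, +0.4179, -0.1406, -0.9292, -0.1296, -0.5144]
  T[3,:] = [+0.0000, -0.2361, +1.2079, -1.5156, -0.8884, -0.9884]
  T[4,:] = [+0.0000, +0.6388, -1.4555, +0.6576, +0.8106, +0.0922]
  T[5,:] = [+0.0000, +0.2673, +0.2002, -0.9534, -0.2476, -0.6556]
|λ(T)| sorted: 1.4907, 0.6496, 0.6496, 0.0761, 0.0761, 0.0000.
ρ(T) = max|λ| = 1.4907; 1.4907 > 1: divergent.

no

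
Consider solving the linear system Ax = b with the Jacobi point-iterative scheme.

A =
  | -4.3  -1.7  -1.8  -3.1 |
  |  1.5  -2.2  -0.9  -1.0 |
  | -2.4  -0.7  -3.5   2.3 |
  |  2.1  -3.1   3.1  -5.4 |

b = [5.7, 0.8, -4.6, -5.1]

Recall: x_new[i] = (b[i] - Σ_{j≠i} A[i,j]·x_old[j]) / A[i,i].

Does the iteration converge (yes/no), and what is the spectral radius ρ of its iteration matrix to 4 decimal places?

no, ρ = 1.1322

A = D + L + U where D = diag(-4.3, -2.2, -3.5, -5.4).
T_J = -D⁻¹(L+U): T[1,2] = -(-0.9)/(-2.2) = -0.4091; T[1,1] = 0.
  T[0,:] = [+0.0000, -0.3953, -0.4186, -0.7209]
  T[1,:] = [+0.6818, +0.0000, -0.4091, -0.4545]
  T[2,:] = [-0.6857, -0.2000, +0.0000, +0.6571]
  T[3,:] = [+0.3889, -0.5741, +0.5741, +0.0000]
|λ(T)| sorted: 1.1322, 0.7137, 0.7137, 0.4954.
spectral radius ρ = 1.1322; 1.1322 > 1, so it fails to converge.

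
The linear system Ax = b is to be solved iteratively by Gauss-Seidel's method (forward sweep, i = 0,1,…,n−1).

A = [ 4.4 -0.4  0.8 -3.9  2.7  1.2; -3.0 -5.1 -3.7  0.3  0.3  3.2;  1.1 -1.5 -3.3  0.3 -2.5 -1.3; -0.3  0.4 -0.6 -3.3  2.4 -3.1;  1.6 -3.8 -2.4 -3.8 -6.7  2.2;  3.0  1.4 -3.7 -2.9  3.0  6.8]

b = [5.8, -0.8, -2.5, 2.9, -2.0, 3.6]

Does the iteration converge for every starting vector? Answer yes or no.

Diagonal D = diag(4.4, -5.1, -3.3, -3.3, -6.7, 6.8); L, U strict lower/upper.
T_GS = -(D+L)⁻¹U: row 0 first, T[0,3] = -(-3.9)/(4.4) = +0.8864; later rows by forward substitution.
  T[0,:] = [+0.0000, +0.0909, -0.1818, +0.8864, -0.6136, -0.2727]
  T[1,:] = [+0.0000, -0.0535, -0.6185, -0.4626, +0.4198, +0.7879]
  T[2,:] = [+0.0000, +0.0546, +0.2205, +0.5966, -1.1529, -0.8430]
  T[3,:] = [+0.0000, -0.0247, -0.0985, -0.2451, +1.0436, -0.6658]
  T[4,:] = [+0.0000, +0.0465, +0.2843, +0.3993, -0.5635, +0.4960]
  T[5,:] = [+0.0000, -0.0304, +0.1601, -0.2519, +0.2506, -1.0033]
|roots of det(T-λI)|: 1.5579, 0.6615, 0.6615, 0.2753, 0.0034, 0.0000.
ρ = 1.5579; 1.5579 > 1, so it fails to converge.

no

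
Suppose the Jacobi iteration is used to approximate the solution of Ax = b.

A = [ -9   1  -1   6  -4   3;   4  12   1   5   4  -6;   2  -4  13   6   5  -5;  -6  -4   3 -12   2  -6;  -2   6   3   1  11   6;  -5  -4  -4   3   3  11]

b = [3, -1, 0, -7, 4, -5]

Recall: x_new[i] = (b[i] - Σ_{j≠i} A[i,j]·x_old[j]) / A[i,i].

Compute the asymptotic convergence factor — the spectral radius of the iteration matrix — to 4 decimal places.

1.2015

Let D = diag(-9, 12, 13, -12, 11, 11); L, U the strict triangles.
Jacobi T = -D⁻¹(L+U): T[4,3] = -(1)/(11) = -0.0909; T[4,4] = 0.
  T[0,:] = [+0.0000 +0.1111 -0.1111 +0.6667 -0.4444 +0.3333]
  T[1,:] = [-0.3333 +0.0000 -0.0833 -0.4167 -0.3333 +0.5000]
  T[2,:] = [-0.1538 +0.3077 +0.0000 -0.4615 -0.3846 +0.3846]
  T[3,:] = [-0.5000 -0.3333 +0.2500 +0.0000 +0.1667 -0.5000]
  T[4,:] = [+0.1818 -0.5455 -0.2727 -0.0909 +0.0000 -0.5455]
  T[5,:] = [+0.4545 +0.3636 +0.3636 -0.2727 -0.2727 +0.0000]
|roots of det(T-λI)|: 1.2015, 0.6846, 0.6846, 0.6227, 0.4654, 0.2441.
spectral radius ρ = 1.2015; 1.2015 > 1: divergent.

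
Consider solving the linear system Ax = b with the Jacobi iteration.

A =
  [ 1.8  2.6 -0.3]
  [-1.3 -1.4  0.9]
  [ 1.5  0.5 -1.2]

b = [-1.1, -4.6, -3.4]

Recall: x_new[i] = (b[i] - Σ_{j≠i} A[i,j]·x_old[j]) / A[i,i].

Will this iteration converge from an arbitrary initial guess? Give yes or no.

no

Write A = D+L+U with D = diag(1.8, -1.4, -1.2).
Jacobi: T = -D⁻¹(L+U), T[0,2] = -(-0.3)/(1.8) = +0.1667; T[0,0] = 0.
  T[0,:] = [+0.0000  -1.4444  +0.1667]
  T[1,:] = [-0.9286  +0.0000  +0.6429]
  T[2,:] = [+1.2500  +0.4167  +0.0000]
eigenvalue magnitudes: 1.6063, 0.8734, 0.8734.
ρ = 1.6063; 1.6063 > 1, so it fails to converge.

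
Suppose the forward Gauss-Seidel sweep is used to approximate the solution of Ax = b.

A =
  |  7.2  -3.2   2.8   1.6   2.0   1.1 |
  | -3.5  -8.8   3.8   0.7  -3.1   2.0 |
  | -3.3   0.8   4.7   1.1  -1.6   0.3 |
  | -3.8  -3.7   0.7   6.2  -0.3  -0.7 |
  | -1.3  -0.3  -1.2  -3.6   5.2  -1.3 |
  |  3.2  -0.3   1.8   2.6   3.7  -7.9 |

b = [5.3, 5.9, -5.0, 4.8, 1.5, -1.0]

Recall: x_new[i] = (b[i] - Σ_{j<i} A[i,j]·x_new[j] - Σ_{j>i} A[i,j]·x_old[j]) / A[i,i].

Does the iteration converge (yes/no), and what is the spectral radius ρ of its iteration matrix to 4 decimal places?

yes, ρ = 0.8377

Split A = D + L + U, D = diag(7.2, -8.8, 4.7, 6.2, 5.2, -7.9).
Gauss-Seidel: T = -(D+L)⁻¹U, row 0 first, T[0,2] = -(2.8)/(7.2) = -0.3889; later rows by forward substitution.
  T[0,:] = [+0.0000  +0.4444  -0.3889  -0.2222  -0.2778  -0.1528]
  T[1,:] = [+0.0000  -0.1768  +0.5865  +0.1679  -0.2418  +0.2880]
  T[2,:] = [+0.0000  +0.3421  -0.3729  -0.4187  +0.1865  -0.2201]
  T[3,:] = [+0.0000  +0.1283  +0.1537  +0.0113  -0.2872  +0.2160]
  T[4,:] = [+0.0000  +0.2687  -0.0430  -0.1347  -0.2392  +0.3272]
  T[5,:] = [+0.0000  +0.4328  -0.2343  -0.2511  -0.2674  +0.1013]
|λ(T)| sorted: 0.8377, 0.2803, 0.2803, 0.0755, 0.0443, 0.0000.
ρ = 0.8377; 0.8377 < 1, so it converges for any x₀.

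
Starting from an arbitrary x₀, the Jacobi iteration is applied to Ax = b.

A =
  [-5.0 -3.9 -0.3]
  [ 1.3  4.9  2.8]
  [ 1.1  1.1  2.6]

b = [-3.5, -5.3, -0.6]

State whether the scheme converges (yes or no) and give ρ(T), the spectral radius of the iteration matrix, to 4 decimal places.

Split A = D + L + U, D = diag(-5, 4.9, 2.6).
Jacobi T = -D⁻¹(L+U): T[1,0] = -(1.3)/(4.9) = -0.2653; T[1,1] = 0.
  T[0,:] = [+0.0000 -0.7800 -0.0600]
  T[1,:] = [-0.2653 +0.0000 -0.5714]
  T[2,:] = [-0.4231 -0.4231 +0.0000]
|λ(T)| sorted: 0.8405, 0.4820, 0.4820.
spectral radius ρ = 0.8405; 0.8405 < 1 ⇒ converges.

yes, ρ = 0.8405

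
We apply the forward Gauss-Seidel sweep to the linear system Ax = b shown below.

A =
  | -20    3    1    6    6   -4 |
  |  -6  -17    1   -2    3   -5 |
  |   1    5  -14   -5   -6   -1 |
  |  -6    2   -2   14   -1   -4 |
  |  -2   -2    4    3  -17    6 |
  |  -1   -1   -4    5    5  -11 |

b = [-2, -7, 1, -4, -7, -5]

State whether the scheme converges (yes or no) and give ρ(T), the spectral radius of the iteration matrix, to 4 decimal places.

yes, ρ = 0.5157

Split A = D + L + U, D = diag(-20, -17, -14, 14, -17, -11).
Gauss-Seidel: T = -(D+L)⁻¹U, row 0 first, T[0,3] = -(6)/(-20) = +0.3000; later rows by forward substitution.
  T[0,:] = [+0.0000  +0.1500  +0.0500  +0.3000  +0.3000  -0.2000]
  T[1,:] = [+0.0000  -0.0529  +0.0412  -0.2235  +0.0706  -0.2235]
  T[2,:] = [+0.0000  -0.0082  +0.0183  -0.4155  -0.3819  -0.1655]
  T[3,:] = [+0.0000  +0.0707  +0.0182  +0.1011  +0.1354  +0.2083]
  T[4,:] = [+0.0000  -0.0009  -0.0032  -0.0889  -0.1096  +0.4006]
  T[5,:] = [+0.0000  +0.0259  -0.0081  +0.1497  +0.1169  +0.3755]
|λ(T)| sorted: 0.5157, 0.1465, 0.1465, 0.1413, 0.0046, 0.0000.
ρ(T) = max|λ| = 0.5157; 0.5157 < 1, so it converges for any x₀.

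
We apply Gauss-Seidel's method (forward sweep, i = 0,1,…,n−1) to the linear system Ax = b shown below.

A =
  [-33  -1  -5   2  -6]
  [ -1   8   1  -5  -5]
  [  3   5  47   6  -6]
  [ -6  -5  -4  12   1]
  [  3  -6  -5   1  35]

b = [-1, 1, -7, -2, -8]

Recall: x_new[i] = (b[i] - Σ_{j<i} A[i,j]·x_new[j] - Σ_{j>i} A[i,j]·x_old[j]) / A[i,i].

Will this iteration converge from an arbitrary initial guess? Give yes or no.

Let D = diag(-33, 8, 47, 12, 35); L, U the strict triangles.
T_GS = -(D+L)⁻¹U: row 0 first, T[0,3] = -(2)/(-33) = +0.0606; later rows by forward substitution.
  T[0,:] = [+0.0000 -0.0303 -0.1515 +0.0606 -0.1818]
  T[1,:] = [+0.0000 -0.0038 -0.1439 +0.6326 +0.6023]
  T[2,:] = [+0.0000 +0.0023 +0.0250 -0.1988 +0.0752]
  T[3,:] = [+0.0000 -0.0160 -0.1274 +0.2276 +0.1018]
  T[4,:] = [+0.0000 +0.0027 -0.0045 +0.0683 +0.1267]
|λ(T)| sorted: 0.2957, 0.1503, 0.0694, 0.0011, 0.0000.
ρ = 0.2957; 0.2957 < 1, so it converges for any x₀.

yes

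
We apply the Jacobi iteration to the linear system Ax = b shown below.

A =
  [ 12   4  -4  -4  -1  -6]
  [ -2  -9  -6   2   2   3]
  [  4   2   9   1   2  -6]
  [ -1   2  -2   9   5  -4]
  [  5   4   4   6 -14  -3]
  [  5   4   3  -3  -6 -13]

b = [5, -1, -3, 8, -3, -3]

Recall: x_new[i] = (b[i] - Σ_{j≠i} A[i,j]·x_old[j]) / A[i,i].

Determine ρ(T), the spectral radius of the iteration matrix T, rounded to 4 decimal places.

1.1400

Split A = D + L + U, D = diag(12, -9, 9, 9, -14, -13).
Jacobi T = -D⁻¹(L+U): T[2,0] = -(4)/(9) = -0.4444; T[2,2] = 0.
  T[0,:] = [+0.0000, -0.3333, +0.3333, +0.3333, +0.0833, +0.5000]
  T[1,:] = [-0.2222, +0.0000, -0.6667, +0.2222, +0.2222, +0.3333]
  T[2,:] = [-0.4444, -0.2222, +0.0000, -0.1111, -0.2222, +0.6667]
  T[3,:] = [+0.1111, -0.2222, +0.2222, +0.0000, -0.5556, +0.4444]
  T[4,:] = [+0.3571, +0.2857, +0.2857, +0.4286, +0.0000, -0.2143]
  T[5,:] = [+0.3846, +0.3077, +0.2308, -0.2308, -0.4615, +0.0000]
moduli |λ_i(T)| = 1.1400, 0.7592, 0.7592, 0.3436, 0.3436, 0.2793.
spectral radius ρ = 1.1400; 1.1400 > 1 ⇒ diverges.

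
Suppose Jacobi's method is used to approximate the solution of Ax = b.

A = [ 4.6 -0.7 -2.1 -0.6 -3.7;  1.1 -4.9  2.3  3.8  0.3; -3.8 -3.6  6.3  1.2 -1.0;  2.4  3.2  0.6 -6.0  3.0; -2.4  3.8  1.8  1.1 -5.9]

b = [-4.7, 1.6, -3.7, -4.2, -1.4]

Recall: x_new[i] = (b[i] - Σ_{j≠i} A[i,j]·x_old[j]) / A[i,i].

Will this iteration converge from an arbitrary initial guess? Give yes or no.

Write A = D+L+U with D = diag(4.6, -4.9, 6.3, -6, -5.9).
T_J = -D⁻¹(L+U): T[4,3] = -(1.1)/(-5.9) = +0.1864; T[4,4] = 0.
  T[0,:] = [+0.0000, +0.1522, +0.4565, +0.1304, +0.8043]
  T[1,:] = [+0.2245, +0.0000, +0.4694, +0.7755, +0.0612]
  T[2,:] = [+0.6032, +0.5714, +0.0000, -0.1905, +0.1587]
  T[3,:] = [+0.4000, +0.5333, +0.1000, +0.0000, +0.5000]
  T[4,:] = [-0.4068, +0.6441, +0.3051, +0.1864, +0.0000]
|λ(T)| sorted: 1.2959, 0.9152, 0.7173, 0.7173, 0.1229.
spectral radius ρ = 1.2959; 1.2959 > 1: divergent.

no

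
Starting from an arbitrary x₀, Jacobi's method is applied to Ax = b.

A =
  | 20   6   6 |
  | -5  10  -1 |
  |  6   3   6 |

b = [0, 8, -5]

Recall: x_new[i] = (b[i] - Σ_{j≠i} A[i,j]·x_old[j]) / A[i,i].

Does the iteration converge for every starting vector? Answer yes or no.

A = D + L + U where D = diag(20, 10, 6).
Jacobi T = -D⁻¹(L+U): T[0,1] = -(6)/(20) = -0.3000; T[0,0] = 0.
  T[0,:] = [+0.0000, -0.3000, -0.3000]
  T[1,:] = [+0.5000, +0.0000, +0.1000]
  T[2,:] = [-1.0000, -0.5000, +0.0000]
|roots of det(T-λI)|: 0.5420, 0.4402, 0.4402.
ρ = 0.5420; 0.5420 < 1: convergent.

yes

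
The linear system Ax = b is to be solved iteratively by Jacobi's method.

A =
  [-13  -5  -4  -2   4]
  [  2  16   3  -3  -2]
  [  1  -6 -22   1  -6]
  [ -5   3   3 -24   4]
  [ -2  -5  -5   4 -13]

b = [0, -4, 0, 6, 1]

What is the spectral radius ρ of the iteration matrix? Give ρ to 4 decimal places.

Split A = D + L + U, D = diag(-13, 16, -22, -24, -13).
Jacobi T = -D⁻¹(L+U): T[2,0] = -(1)/(-22) = +0.0455; T[2,2] = 0.
  T[0,:] = [+0.0000  -0.3846  -0.3077  -0.1538  +0.3077]
  T[1,:] = [-0.1250  +0.0000  -0.1875  +0.1875  +0.1250]
  T[2,:] = [+0.0455  -0.2727  +0.0000  +0.0455  -0.2727]
  T[3,:] = [-0.2083  +0.1250  +0.1250  +0.0000  +0.1667]
  T[4,:] = [-0.1538  -0.3846  -0.3846  +0.3077  +0.0000]
eigenvalue magnitudes: 0.5121, 0.3051, 0.3051, 0.0623, 0.0038.
spectral radius ρ = 0.5121; 0.5121 < 1 ⇒ converges.

0.5121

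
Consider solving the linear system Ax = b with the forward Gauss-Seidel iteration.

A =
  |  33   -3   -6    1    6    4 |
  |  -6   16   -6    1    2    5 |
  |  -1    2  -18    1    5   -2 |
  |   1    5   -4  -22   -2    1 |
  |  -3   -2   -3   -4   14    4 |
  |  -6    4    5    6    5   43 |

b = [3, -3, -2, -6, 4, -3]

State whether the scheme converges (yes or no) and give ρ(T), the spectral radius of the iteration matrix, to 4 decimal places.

yes, ρ = 0.2809

A = D + L + U where D = diag(33, 16, -18, -22, 14, 43).
T_GS = -(D+L)⁻¹U: row 0 first, T[0,1] = -(-3)/(33) = +0.0909; later rows by forward substitution.
  T[0,:] = [+0.0000 +0.0909 +0.1818 -0.0303 -0.1818 -0.1212]
  T[1,:] = [+0.0000 +0.0341 +0.4432 -0.0739 -0.1932 -0.3580]
  T[2,:] = [+0.0000 -0.0013 +0.0391 +0.0490 +0.2664 -0.1441]
  T[3,:] = [+0.0000 +0.0121 +0.1019 -0.0271 -0.1915 -0.0152]
  T[4,:] = [+0.0000 +0.0275 +0.1398 -0.0143 -0.0642 -0.3981]
  T[5,:] = [+0.0000 +0.0048 -0.0509 +0.0024 -0.0042 +0.0816]
eigenvalue magnitudes: 0.2809, 0.1677, 0.1677, 0.0468, 0.0185, 0.0000.
ρ = 0.2809; 0.2809 < 1, so it converges for any x₀.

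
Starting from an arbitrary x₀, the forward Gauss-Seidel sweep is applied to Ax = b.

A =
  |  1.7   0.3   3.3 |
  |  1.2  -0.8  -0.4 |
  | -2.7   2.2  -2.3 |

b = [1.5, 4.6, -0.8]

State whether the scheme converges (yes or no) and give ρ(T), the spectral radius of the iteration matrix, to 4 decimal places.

no, ρ = 1.1601

A = D + L + U where D = diag(1.7, -0.8, -2.3).
GS T = -(D+L)⁻¹U: row 0 first, T[0,2] = -(3.3)/(1.7) = -1.9412; later rows by forward substitution.
  T[0,:] = [+0.0000  -0.1765  -1.9412]
  T[1,:] = [+0.0000  -0.2647  -3.4118]
  T[2,:] = [+0.0000  -0.0460  -0.9847]
|eigenvalues of T|: 1.1601, 0.0893, 0.0000.
ρ(T) = max|λ| = 1.1601; 1.1601 > 1 ⇒ diverges.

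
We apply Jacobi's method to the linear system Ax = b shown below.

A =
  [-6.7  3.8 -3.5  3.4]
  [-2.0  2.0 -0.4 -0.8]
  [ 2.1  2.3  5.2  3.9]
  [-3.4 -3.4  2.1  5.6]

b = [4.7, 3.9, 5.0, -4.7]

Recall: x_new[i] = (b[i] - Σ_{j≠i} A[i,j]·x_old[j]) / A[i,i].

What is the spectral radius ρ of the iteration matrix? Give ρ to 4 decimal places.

Let D = diag(-6.7, 2, 5.2, 5.6); L, U the strict triangles.
Jacobi T = -D⁻¹(L+U): T[1,2] = -(-0.4)/(2) = +0.2000; T[1,1] = 0.
  T[0,:] = [+0.0000 +0.5672 -0.5224 +0.5075]
  T[1,:] = [+1.0000 +0.0000 +0.2000 +0.4000]
  T[2,:] = [-0.4038 -0.4423 +0.0000 -0.7500]
  T[3,:] = [+0.6071 +0.6071 -0.3750 +0.0000]
|roots of det(T-λI)|: 1.4867, 0.7539, 0.3688, 0.3688.
ρ(T) = max|λ| = 1.4867; 1.4867 > 1: divergent.

1.4867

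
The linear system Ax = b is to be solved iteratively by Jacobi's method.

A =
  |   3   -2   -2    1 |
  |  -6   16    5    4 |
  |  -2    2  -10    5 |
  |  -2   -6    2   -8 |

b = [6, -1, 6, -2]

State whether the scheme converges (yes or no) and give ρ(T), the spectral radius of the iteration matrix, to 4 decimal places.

Let D = diag(3, 16, -10, -8); L, U the strict triangles.
T_J = -D⁻¹(L+U): T[0,1] = -(-2)/(3) = +0.6667; T[0,0] = 0.
  T[0,:] = [+0.0000, +0.6667, +0.6667, -0.3333]
  T[1,:] = [+0.3750, +0.0000, -0.3125, -0.2500]
  T[2,:] = [-0.2000, +0.2000, +0.0000, +0.5000]
  T[3,:] = [-0.2500, -0.7500, +0.2500, +0.0000]
|roots of det(T-λI)|: 0.8397, 0.6196, 0.6196, 0.1325.
spectral radius ρ = 0.8397; 0.8397 < 1 ⇒ converges.

yes, ρ = 0.8397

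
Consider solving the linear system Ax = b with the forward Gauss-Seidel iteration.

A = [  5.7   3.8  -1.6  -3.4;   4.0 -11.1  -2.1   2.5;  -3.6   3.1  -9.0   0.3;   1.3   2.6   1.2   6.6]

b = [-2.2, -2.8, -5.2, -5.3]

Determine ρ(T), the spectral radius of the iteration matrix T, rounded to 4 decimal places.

Split A = D + L + U, D = diag(5.7, -11.1, -9, 6.6).
GS T = -(D+L)⁻¹U: row 0 first, T[0,2] = -(-1.6)/(5.7) = +0.2807; later rows by forward substitution.
  T[0,:] = [+0.0000 -0.6667 +0.2807 +0.5965]
  T[1,:] = [+0.0000 -0.2402 -0.0880 +0.4402]
  T[2,:] = [+0.0000 +0.1839 -0.1426 -0.0536]
  T[3,:] = [+0.0000 +0.1925 +0.0053 -0.2811]
|λ(T)| sorted: 0.5273, 0.1240, 0.0127, 0.0000.
ρ = 0.5273; 0.5273 < 1, so it converges for any x₀.

0.5273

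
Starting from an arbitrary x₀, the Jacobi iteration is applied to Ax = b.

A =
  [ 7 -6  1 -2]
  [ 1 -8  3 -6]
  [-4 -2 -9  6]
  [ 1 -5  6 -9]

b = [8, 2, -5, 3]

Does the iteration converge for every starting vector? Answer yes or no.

no

A = D + L + U where D = diag(7, -8, -9, -9).
Jacobi: T = -D⁻¹(L+U), T[3,2] = -(6)/(-9) = +0.6667; T[3,3] = 0.
  T[0,:] = [+0.0000 +0.8571 -0.1429 +0.2857]
  T[1,:] = [+0.1250 +0.0000 +0.3750 -0.7500]
  T[2,:] = [-0.4444 -0.2222 +0.0000 +0.6667]
  T[3,:] = [+0.1111 -0.5556 +0.6667 +0.0000]
|roots of det(T-λI)|: 1.1827, 0.8918, 0.3991, 0.3991.
ρ(T) = max|λ| = 1.1827; 1.1827 > 1 ⇒ diverges.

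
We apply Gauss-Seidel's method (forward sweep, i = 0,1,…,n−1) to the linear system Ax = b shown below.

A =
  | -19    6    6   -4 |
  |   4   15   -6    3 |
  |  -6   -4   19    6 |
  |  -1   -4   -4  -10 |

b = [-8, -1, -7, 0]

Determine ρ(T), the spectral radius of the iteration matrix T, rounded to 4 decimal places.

0.5509

Diagonal D = diag(-19, 15, 19, -10); L, U strict lower/upper.
T_GS = -(D+L)⁻¹U: row 0 first, T[0,2] = -(6)/(-19) = +0.3158; later rows by forward substitution.
  T[0,:] = [+0.0000  +0.3158  +0.3158  -0.2105]
  T[1,:] = [+0.0000  -0.0842  +0.3158  -0.1439]
  T[2,:] = [+0.0000  +0.0820  +0.1662  -0.4126]
  T[3,:] = [+0.0000  -0.0307  -0.2244  +0.2436]
eigenvalue magnitudes: 0.5509, 0.1865, 0.0388, 0.0000.
ρ(T) = max|λ| = 0.5509; 0.5509 < 1 ⇒ converges.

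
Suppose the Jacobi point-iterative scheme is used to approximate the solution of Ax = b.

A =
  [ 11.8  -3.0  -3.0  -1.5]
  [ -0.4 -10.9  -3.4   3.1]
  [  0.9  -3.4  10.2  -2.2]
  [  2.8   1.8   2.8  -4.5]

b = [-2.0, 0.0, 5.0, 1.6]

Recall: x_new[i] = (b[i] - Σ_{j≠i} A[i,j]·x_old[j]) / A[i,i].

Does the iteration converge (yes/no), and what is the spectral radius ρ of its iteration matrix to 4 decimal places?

yes, ρ = 0.6259

Diagonal D = diag(11.8, -10.9, 10.2, -4.5); L, U strict lower/upper.
T_J = -D⁻¹(L+U): T[2,3] = -(-2.2)/(10.2) = +0.2157; T[2,2] = 0.
  T[0,:] = [+0.0000  +0.2542  +0.2542  +0.1271]
  T[1,:] = [-0.0367  +0.0000  -0.3119  +0.2844]
  T[2,:] = [-0.0882  +0.3333  +0.0000  +0.2157]
  T[3,:] = [+0.6222  +0.4000  +0.6222  +0.0000]
|λ(T)| sorted: 0.6259, 0.3600, 0.3600, 0.1485.
ρ = 0.6259; 0.6259 < 1, so it converges for any x₀.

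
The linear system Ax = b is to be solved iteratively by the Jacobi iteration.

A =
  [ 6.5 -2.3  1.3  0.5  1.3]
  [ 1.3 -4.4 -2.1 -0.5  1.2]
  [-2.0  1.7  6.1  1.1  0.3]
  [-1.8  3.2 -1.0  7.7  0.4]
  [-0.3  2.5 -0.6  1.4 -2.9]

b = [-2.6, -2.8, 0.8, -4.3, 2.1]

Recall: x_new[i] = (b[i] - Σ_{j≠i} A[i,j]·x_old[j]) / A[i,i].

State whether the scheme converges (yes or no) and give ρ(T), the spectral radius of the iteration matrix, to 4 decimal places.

yes, ρ = 0.8305

Split A = D + L + U, D = diag(6.5, -4.4, 6.1, 7.7, -2.9).
T_J = -D⁻¹(L+U): T[3,1] = -(3.2)/(7.7) = -0.4156; T[3,3] = 0.
  T[0,:] = [+0.0000, +0.3538, -0.2000, -0.0769, -0.2000]
  T[1,:] = [+0.2955, +0.0000, -0.4773, -0.1136, +0.2727]
  T[2,:] = [+0.3279, -0.2787, +0.0000, -0.1803, -0.0492]
  T[3,:] = [+0.2338, -0.4156, +0.1299, +0.0000, -0.0519]
  T[4,:] = [-0.1034, +0.8621, -0.2069, +0.4828, +0.0000]
|eigenvalues of T|: 0.8305, 0.5169, 0.2905, 0.2905, 0.1589.
ρ = 0.8305; 0.8305 < 1 ⇒ converges.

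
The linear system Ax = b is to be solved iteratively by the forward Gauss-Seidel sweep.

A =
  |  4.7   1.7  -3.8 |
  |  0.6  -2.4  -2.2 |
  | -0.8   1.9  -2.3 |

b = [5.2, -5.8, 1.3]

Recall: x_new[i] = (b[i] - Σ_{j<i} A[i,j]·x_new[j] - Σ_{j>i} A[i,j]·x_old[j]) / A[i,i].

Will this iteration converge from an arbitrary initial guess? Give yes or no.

Diagonal D = diag(4.7, -2.4, -2.3); L, U strict lower/upper.
T_GS = -(D+L)⁻¹U: row 0 first, T[0,2] = -(-3.8)/(4.7) = +0.8085; later rows by forward substitution.
  T[0,:] = [+0.0000, -0.3617, +0.8085]
  T[1,:] = [+0.0000, -0.0904, -0.7145]
  T[2,:] = [+0.0000, +0.0511, -0.8715]
|roots of det(T-λI)|: 0.8215, 0.1404, 0.0000.
spectral radius ρ = 0.8215; 0.8215 < 1, so it converges for any x₀.

yes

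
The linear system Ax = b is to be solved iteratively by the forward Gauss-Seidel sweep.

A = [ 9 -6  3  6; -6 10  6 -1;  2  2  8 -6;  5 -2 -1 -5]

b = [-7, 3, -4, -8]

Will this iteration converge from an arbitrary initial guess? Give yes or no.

Diagonal D = diag(9, 10, 8, -5); L, U strict lower/upper.
Gauss-Seidel: T = -(D+L)⁻¹U, row 0 first, T[0,2] = -(3)/(9) = -0.3333; later rows by forward substitution.
  T[0,:] = [+0.0000, +0.6667, -0.3333, -0.6667]
  T[1,:] = [+0.0000, +0.4000, -0.8000, -0.3000]
  T[2,:] = [+0.0000, -0.2667, +0.2833, +0.9917]
  T[3,:] = [+0.0000, +0.5600, -0.0700, -0.7450]
|roots of det(T-λI)|: 0.8764, 0.5851, 0.5851, 0.0000.
ρ(T) = max|λ| = 0.8764; 0.8764 < 1, so it converges for any x₀.

yes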